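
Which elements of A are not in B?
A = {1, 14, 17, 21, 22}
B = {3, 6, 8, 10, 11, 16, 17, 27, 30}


A \ B = elements in A but not in B
A = {1, 14, 17, 21, 22}
B = {3, 6, 8, 10, 11, 16, 17, 27, 30}
Remove from A any elements in B
A \ B = {1, 14, 21, 22}

A \ B = {1, 14, 21, 22}


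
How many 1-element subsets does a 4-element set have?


C(n,k) = n! / (k!(n-k)!)
C(4,1) = 4! / (1!3!)
= 4

C(4,1) = 4


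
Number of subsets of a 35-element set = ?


Number of subsets = 2^n
= 2^35
= 34359738368

|P(A)| = 34359738368


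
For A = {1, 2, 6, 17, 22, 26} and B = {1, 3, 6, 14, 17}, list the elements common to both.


A ∩ B = elements in both A and B
A = {1, 2, 6, 17, 22, 26}
B = {1, 3, 6, 14, 17}
A ∩ B = {1, 6, 17}

A ∩ B = {1, 6, 17}


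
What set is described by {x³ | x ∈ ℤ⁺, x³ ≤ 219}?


Checking each candidate:
Condition: positive perfect cubes ≤ 219
Result = {1, 8, 27, 64, 125, 216}

{1, 8, 27, 64, 125, 216}


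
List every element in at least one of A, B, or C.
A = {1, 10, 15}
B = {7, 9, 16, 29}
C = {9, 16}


A ∪ B = {1, 7, 9, 10, 15, 16, 29}
(A ∪ B) ∪ C = {1, 7, 9, 10, 15, 16, 29}

A ∪ B ∪ C = {1, 7, 9, 10, 15, 16, 29}


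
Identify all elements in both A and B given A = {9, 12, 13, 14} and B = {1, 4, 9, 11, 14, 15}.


A = {9, 12, 13, 14}
B = {1, 4, 9, 11, 14, 15}
Region: in both A and B
Elements: {9, 14}

Elements in both A and B: {9, 14}


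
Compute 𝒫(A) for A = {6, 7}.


|A| = 2, so |P(A)| = 2^2 = 4
Enumerate subsets by cardinality (0 to 2):
∅, {6}, {7}, {6, 7}

P(A) has 4 subsets: ∅, {6}, {7}, {6, 7}


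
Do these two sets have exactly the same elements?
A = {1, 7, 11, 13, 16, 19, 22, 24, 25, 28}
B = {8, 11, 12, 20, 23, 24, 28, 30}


Two sets are equal iff they have exactly the same elements.
A = {1, 7, 11, 13, 16, 19, 22, 24, 25, 28}
B = {8, 11, 12, 20, 23, 24, 28, 30}
Differences: {1, 7, 8, 12, 13, 16, 19, 20, 22, 23, 25, 30}
A ≠ B

No, A ≠ B


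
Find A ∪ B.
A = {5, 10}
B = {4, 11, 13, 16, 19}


A ∪ B = all elements in A or B (or both)
A = {5, 10}
B = {4, 11, 13, 16, 19}
A ∪ B = {4, 5, 10, 11, 13, 16, 19}

A ∪ B = {4, 5, 10, 11, 13, 16, 19}


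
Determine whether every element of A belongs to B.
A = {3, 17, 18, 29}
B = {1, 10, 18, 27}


A ⊆ B means every element of A is in B.
Elements in A not in B: {3, 17, 29}
So A ⊄ B.

No, A ⊄ B


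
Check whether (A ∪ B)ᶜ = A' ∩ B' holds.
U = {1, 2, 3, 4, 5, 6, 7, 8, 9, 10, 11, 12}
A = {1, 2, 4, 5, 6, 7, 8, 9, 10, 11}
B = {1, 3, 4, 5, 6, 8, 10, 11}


LHS: A ∪ B = {1, 2, 3, 4, 5, 6, 7, 8, 9, 10, 11}
(A ∪ B)' = U \ (A ∪ B) = {12}
A' = {3, 12}, B' = {2, 7, 9, 12}
Claimed RHS: A' ∩ B' = {12}
Identity is VALID: LHS = RHS = {12} ✓

Identity is valid. (A ∪ B)' = A' ∩ B' = {12}


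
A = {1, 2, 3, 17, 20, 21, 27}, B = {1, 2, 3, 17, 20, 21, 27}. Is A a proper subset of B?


A ⊂ B requires: A ⊆ B AND A ≠ B.
A ⊆ B? Yes
A = B? Yes
A = B, so A is not a PROPER subset.

No, A is not a proper subset of B


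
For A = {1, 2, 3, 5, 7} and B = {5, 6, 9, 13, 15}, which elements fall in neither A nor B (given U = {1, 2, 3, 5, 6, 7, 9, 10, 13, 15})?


A = {1, 2, 3, 5, 7}
B = {5, 6, 9, 13, 15}
Region: in neither A nor B (given U = {1, 2, 3, 5, 6, 7, 9, 10, 13, 15})
Elements: {10}

Elements in neither A nor B (given U = {1, 2, 3, 5, 6, 7, 9, 10, 13, 15}): {10}


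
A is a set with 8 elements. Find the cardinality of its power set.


Number of subsets = 2^n
= 2^8
= 256

|P(A)| = 256


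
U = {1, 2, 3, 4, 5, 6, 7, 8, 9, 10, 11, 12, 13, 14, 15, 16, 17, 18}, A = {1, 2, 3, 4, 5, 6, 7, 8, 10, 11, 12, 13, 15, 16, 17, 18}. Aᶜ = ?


Aᶜ = U \ A = elements in U but not in A
U = {1, 2, 3, 4, 5, 6, 7, 8, 9, 10, 11, 12, 13, 14, 15, 16, 17, 18}
A = {1, 2, 3, 4, 5, 6, 7, 8, 10, 11, 12, 13, 15, 16, 17, 18}
Aᶜ = {9, 14}

Aᶜ = {9, 14}


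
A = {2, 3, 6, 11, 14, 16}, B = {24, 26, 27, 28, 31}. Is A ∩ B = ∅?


Disjoint means A ∩ B = ∅.
A ∩ B = ∅
A ∩ B = ∅, so A and B are disjoint.

Yes, A and B are disjoint


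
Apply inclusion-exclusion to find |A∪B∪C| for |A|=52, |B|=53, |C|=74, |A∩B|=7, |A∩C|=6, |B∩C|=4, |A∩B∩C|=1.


|A∪B∪C| = |A|+|B|+|C| - |A∩B|-|A∩C|-|B∩C| + |A∩B∩C|
= 52+53+74 - 7-6-4 + 1
= 179 - 17 + 1
= 163

|A ∪ B ∪ C| = 163


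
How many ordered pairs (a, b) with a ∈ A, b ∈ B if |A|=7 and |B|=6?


|A × B| = |A| × |B|
= 7 × 6
= 42

|A × B| = 42


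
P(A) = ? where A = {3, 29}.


|A| = 2, so |P(A)| = 2^2 = 4
Enumerate subsets by cardinality (0 to 2):
∅, {3}, {29}, {3, 29}

P(A) has 4 subsets: ∅, {3}, {29}, {3, 29}


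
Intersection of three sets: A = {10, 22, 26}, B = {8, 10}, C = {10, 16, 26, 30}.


A ∩ B = {10}
(A ∩ B) ∩ C = {10}

A ∩ B ∩ C = {10}


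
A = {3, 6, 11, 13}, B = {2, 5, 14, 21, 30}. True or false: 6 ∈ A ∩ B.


A = {3, 6, 11, 13}, B = {2, 5, 14, 21, 30}
A ∩ B = elements in both A and B
A ∩ B = ∅
Checking if 6 ∈ A ∩ B
6 is not in A ∩ B → False

6 ∉ A ∩ B


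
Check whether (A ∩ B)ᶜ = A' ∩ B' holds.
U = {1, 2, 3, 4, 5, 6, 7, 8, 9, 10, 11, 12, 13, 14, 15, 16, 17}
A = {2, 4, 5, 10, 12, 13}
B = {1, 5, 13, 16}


LHS: A ∩ B = {5, 13}
(A ∩ B)' = U \ (A ∩ B) = {1, 2, 3, 4, 6, 7, 8, 9, 10, 11, 12, 14, 15, 16, 17}
A' = {1, 3, 6, 7, 8, 9, 11, 14, 15, 16, 17}, B' = {2, 3, 4, 6, 7, 8, 9, 10, 11, 12, 14, 15, 17}
Claimed RHS: A' ∩ B' = {3, 6, 7, 8, 9, 11, 14, 15, 17}
Identity is INVALID: LHS = {1, 2, 3, 4, 6, 7, 8, 9, 10, 11, 12, 14, 15, 16, 17} but the RHS claimed here equals {3, 6, 7, 8, 9, 11, 14, 15, 17}. The correct form is (A ∩ B)' = A' ∪ B'.

Identity is invalid: (A ∩ B)' = {1, 2, 3, 4, 6, 7, 8, 9, 10, 11, 12, 14, 15, 16, 17} but A' ∩ B' = {3, 6, 7, 8, 9, 11, 14, 15, 17}. The correct De Morgan law is (A ∩ B)' = A' ∪ B'.


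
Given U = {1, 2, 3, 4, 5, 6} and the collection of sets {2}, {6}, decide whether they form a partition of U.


A partition requires: (1) non-empty parts, (2) pairwise disjoint, (3) union = U
Parts: {2}, {6}
Union of parts: {2, 6}
U = {1, 2, 3, 4, 5, 6}
All non-empty? True
Pairwise disjoint? True
Covers U? False

No, not a valid partition


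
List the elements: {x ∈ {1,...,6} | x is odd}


Checking each candidate:
Condition: odd numbers in {1,...,6}
Result = {1, 3, 5}

{1, 3, 5}


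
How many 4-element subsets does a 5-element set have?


C(n,k) = n! / (k!(n-k)!)
C(5,4) = 5! / (4!1!)
= 5

C(5,4) = 5


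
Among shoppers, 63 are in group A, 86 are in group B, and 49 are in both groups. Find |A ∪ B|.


|A ∪ B| = |A| + |B| - |A ∩ B|
= 63 + 86 - 49
= 100

|A ∪ B| = 100


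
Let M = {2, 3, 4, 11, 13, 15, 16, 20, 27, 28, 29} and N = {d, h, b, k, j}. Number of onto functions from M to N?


n = |M| = 11, k = |N| = 5. Surjections via inclusion-exclusion:
S(n,k) = Σ(-1)^i × C(k,i) × (k-i)^n, i=0 to k
i=0: (-1)^0×C(5,0)×5^11 = 48828125
i=1: (-1)^1×C(5,1)×4^11 = -20971520
i=2: (-1)^2×C(5,2)×3^11 = 1771470
i=3: (-1)^3×C(5,3)×2^11 = -20480
i=4: (-1)^4×C(5,4)×1^11 = 5
i=5: (-1)^5×C(5,5)×0^11 = 0
Total = 29607600

Number of surjections = 29607600


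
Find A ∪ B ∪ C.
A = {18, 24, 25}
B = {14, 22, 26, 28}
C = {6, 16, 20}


A ∪ B = {14, 18, 22, 24, 25, 26, 28}
(A ∪ B) ∪ C = {6, 14, 16, 18, 20, 22, 24, 25, 26, 28}

A ∪ B ∪ C = {6, 14, 16, 18, 20, 22, 24, 25, 26, 28}


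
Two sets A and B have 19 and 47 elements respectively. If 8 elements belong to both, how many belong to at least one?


|A ∪ B| = |A| + |B| - |A ∩ B|
= 19 + 47 - 8
= 58

|A ∪ B| = 58


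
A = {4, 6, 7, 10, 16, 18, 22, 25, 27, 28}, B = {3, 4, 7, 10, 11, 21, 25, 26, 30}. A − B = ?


A \ B = elements in A but not in B
A = {4, 6, 7, 10, 16, 18, 22, 25, 27, 28}
B = {3, 4, 7, 10, 11, 21, 25, 26, 30}
Remove from A any elements in B
A \ B = {6, 16, 18, 22, 27, 28}

A \ B = {6, 16, 18, 22, 27, 28}


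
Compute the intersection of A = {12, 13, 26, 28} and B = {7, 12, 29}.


A ∩ B = elements in both A and B
A = {12, 13, 26, 28}
B = {7, 12, 29}
A ∩ B = {12}

A ∩ B = {12}


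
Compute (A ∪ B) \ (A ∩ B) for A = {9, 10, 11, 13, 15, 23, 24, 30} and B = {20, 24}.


A △ B = (A \ B) ∪ (B \ A) = elements in exactly one of A or B
A \ B = {9, 10, 11, 13, 15, 23, 30}
B \ A = {20}
A △ B = {9, 10, 11, 13, 15, 20, 23, 30}

A △ B = {9, 10, 11, 13, 15, 20, 23, 30}


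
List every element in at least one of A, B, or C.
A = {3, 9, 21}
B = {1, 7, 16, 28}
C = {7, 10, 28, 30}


A ∪ B = {1, 3, 7, 9, 16, 21, 28}
(A ∪ B) ∪ C = {1, 3, 7, 9, 10, 16, 21, 28, 30}

A ∪ B ∪ C = {1, 3, 7, 9, 10, 16, 21, 28, 30}


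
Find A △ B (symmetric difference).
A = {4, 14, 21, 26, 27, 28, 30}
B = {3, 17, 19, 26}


A △ B = (A \ B) ∪ (B \ A) = elements in exactly one of A or B
A \ B = {4, 14, 21, 27, 28, 30}
B \ A = {3, 17, 19}
A △ B = {3, 4, 14, 17, 19, 21, 27, 28, 30}

A △ B = {3, 4, 14, 17, 19, 21, 27, 28, 30}


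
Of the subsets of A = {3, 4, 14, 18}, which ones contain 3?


A subset of A contains 3 iff the remaining 3 elements form any subset of A \ {3}.
Count: 2^(n-1) = 2^3 = 8
Subsets containing 3: {3}, {3, 4}, {3, 14}, {3, 18}, {3, 4, 14}, {3, 4, 18}, {3, 14, 18}, {3, 4, 14, 18}

Subsets containing 3 (8 total): {3}, {3, 4}, {3, 14}, {3, 18}, {3, 4, 14}, {3, 4, 18}, {3, 14, 18}, {3, 4, 14, 18}


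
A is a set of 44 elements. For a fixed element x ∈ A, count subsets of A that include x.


Subsets of A containing x correspond to subsets of A \ {x}, which has 43 elements.
Count = 2^(n-1) = 2^43
= 8796093022208

Number of subsets containing x = 8796093022208


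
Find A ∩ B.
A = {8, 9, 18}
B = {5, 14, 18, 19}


A ∩ B = elements in both A and B
A = {8, 9, 18}
B = {5, 14, 18, 19}
A ∩ B = {18}

A ∩ B = {18}


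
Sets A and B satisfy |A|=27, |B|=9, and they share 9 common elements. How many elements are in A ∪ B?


|A ∪ B| = |A| + |B| - |A ∩ B|
= 27 + 9 - 9
= 27

|A ∪ B| = 27


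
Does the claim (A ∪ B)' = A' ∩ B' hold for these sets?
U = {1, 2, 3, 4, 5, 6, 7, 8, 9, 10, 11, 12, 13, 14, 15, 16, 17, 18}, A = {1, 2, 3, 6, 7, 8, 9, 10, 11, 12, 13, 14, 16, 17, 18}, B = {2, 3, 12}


LHS: A ∪ B = {1, 2, 3, 6, 7, 8, 9, 10, 11, 12, 13, 14, 16, 17, 18}
(A ∪ B)' = U \ (A ∪ B) = {4, 5, 15}
A' = {4, 5, 15}, B' = {1, 4, 5, 6, 7, 8, 9, 10, 11, 13, 14, 15, 16, 17, 18}
Claimed RHS: A' ∩ B' = {4, 5, 15}
Identity is VALID: LHS = RHS = {4, 5, 15} ✓

Identity is valid. (A ∪ B)' = A' ∩ B' = {4, 5, 15}


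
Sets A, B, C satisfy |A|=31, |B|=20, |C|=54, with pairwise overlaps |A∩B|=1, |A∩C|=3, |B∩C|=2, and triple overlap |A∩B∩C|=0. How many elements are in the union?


|A∪B∪C| = |A|+|B|+|C| - |A∩B|-|A∩C|-|B∩C| + |A∩B∩C|
= 31+20+54 - 1-3-2 + 0
= 105 - 6 + 0
= 99

|A ∪ B ∪ C| = 99


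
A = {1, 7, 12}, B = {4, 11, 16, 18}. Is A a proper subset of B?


A ⊂ B requires: A ⊆ B AND A ≠ B.
A ⊆ B? No
A ⊄ B, so A is not a proper subset.

No, A is not a proper subset of B


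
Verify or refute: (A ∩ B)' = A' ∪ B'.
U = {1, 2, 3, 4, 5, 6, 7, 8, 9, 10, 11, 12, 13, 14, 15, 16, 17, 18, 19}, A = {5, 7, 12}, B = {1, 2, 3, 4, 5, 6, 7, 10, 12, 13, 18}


LHS: A ∩ B = {5, 7, 12}
(A ∩ B)' = U \ (A ∩ B) = {1, 2, 3, 4, 6, 8, 9, 10, 11, 13, 14, 15, 16, 17, 18, 19}
A' = {1, 2, 3, 4, 6, 8, 9, 10, 11, 13, 14, 15, 16, 17, 18, 19}, B' = {8, 9, 11, 14, 15, 16, 17, 19}
Claimed RHS: A' ∪ B' = {1, 2, 3, 4, 6, 8, 9, 10, 11, 13, 14, 15, 16, 17, 18, 19}
Identity is VALID: LHS = RHS = {1, 2, 3, 4, 6, 8, 9, 10, 11, 13, 14, 15, 16, 17, 18, 19} ✓

Identity is valid. (A ∩ B)' = A' ∪ B' = {1, 2, 3, 4, 6, 8, 9, 10, 11, 13, 14, 15, 16, 17, 18, 19}


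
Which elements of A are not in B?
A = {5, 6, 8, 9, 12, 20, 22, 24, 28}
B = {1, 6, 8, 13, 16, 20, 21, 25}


A \ B = elements in A but not in B
A = {5, 6, 8, 9, 12, 20, 22, 24, 28}
B = {1, 6, 8, 13, 16, 20, 21, 25}
Remove from A any elements in B
A \ B = {5, 9, 12, 22, 24, 28}

A \ B = {5, 9, 12, 22, 24, 28}


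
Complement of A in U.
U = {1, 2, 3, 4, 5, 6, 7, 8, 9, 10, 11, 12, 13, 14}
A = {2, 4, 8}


Aᶜ = U \ A = elements in U but not in A
U = {1, 2, 3, 4, 5, 6, 7, 8, 9, 10, 11, 12, 13, 14}
A = {2, 4, 8}
Aᶜ = {1, 3, 5, 6, 7, 9, 10, 11, 12, 13, 14}

Aᶜ = {1, 3, 5, 6, 7, 9, 10, 11, 12, 13, 14}


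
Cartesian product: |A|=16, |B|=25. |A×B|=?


|A × B| = |A| × |B|
= 16 × 25
= 400

|A × B| = 400


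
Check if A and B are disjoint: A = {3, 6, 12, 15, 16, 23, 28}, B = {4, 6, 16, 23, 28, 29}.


Disjoint means A ∩ B = ∅.
A ∩ B = {6, 16, 23, 28}
A ∩ B ≠ ∅, so A and B are NOT disjoint.

No, A and B are not disjoint (A ∩ B = {6, 16, 23, 28})


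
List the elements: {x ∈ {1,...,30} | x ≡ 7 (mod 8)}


Checking each candidate:
Condition: x in {1,...,30} with x ≡ 7 (mod 8)
Result = {7, 15, 23}

{7, 15, 23}


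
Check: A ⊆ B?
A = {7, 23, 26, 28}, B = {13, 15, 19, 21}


A ⊆ B means every element of A is in B.
Elements in A not in B: {7, 23, 26, 28}
So A ⊄ B.

No, A ⊄ B


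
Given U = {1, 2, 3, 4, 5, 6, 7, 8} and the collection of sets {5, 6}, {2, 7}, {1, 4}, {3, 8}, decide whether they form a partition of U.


A partition requires: (1) non-empty parts, (2) pairwise disjoint, (3) union = U
Parts: {5, 6}, {2, 7}, {1, 4}, {3, 8}
Union of parts: {1, 2, 3, 4, 5, 6, 7, 8}
U = {1, 2, 3, 4, 5, 6, 7, 8}
All non-empty? True
Pairwise disjoint? True
Covers U? True

Yes, valid partition


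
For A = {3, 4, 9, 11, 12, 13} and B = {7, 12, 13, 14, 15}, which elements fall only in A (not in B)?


A = {3, 4, 9, 11, 12, 13}
B = {7, 12, 13, 14, 15}
Region: only in A (not in B)
Elements: {3, 4, 9, 11}

Elements only in A (not in B): {3, 4, 9, 11}


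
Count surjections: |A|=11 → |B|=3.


n = |A| = 11, k = |B| = 3. Surjections via inclusion-exclusion:
S(n,k) = Σ(-1)^i × C(k,i) × (k-i)^n, i=0 to k
i=0: (-1)^0×C(3,0)×3^11 = 177147
i=1: (-1)^1×C(3,1)×2^11 = -6144
i=2: (-1)^2×C(3,2)×1^11 = 3
i=3: (-1)^3×C(3,3)×0^11 = 0
Total = 171006

Number of surjections = 171006


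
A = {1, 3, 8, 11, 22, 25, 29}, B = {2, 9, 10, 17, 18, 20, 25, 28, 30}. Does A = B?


Two sets are equal iff they have exactly the same elements.
A = {1, 3, 8, 11, 22, 25, 29}
B = {2, 9, 10, 17, 18, 20, 25, 28, 30}
Differences: {1, 2, 3, 8, 9, 10, 11, 17, 18, 20, 22, 28, 29, 30}
A ≠ B

No, A ≠ B


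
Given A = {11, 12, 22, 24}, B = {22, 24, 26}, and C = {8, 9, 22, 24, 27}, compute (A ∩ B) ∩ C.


A ∩ B = {22, 24}
(A ∩ B) ∩ C = {22, 24}

A ∩ B ∩ C = {22, 24}


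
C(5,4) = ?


C(n,k) = n! / (k!(n-k)!)
C(5,4) = 5! / (4!1!)
= 5

C(5,4) = 5


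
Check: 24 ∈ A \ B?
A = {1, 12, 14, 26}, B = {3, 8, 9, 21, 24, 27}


A = {1, 12, 14, 26}, B = {3, 8, 9, 21, 24, 27}
A \ B = elements in A but not in B
A \ B = {1, 12, 14, 26}
Checking if 24 ∈ A \ B
24 is not in A \ B → False

24 ∉ A \ B


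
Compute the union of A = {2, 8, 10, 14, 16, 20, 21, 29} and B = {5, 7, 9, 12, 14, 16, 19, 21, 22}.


A ∪ B = all elements in A or B (or both)
A = {2, 8, 10, 14, 16, 20, 21, 29}
B = {5, 7, 9, 12, 14, 16, 19, 21, 22}
A ∪ B = {2, 5, 7, 8, 9, 10, 12, 14, 16, 19, 20, 21, 22, 29}

A ∪ B = {2, 5, 7, 8, 9, 10, 12, 14, 16, 19, 20, 21, 22, 29}


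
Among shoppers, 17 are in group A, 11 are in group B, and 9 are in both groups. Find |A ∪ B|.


|A ∪ B| = |A| + |B| - |A ∩ B|
= 17 + 11 - 9
= 19

|A ∪ B| = 19


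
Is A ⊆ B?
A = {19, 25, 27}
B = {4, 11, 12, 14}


A ⊆ B means every element of A is in B.
Elements in A not in B: {19, 25, 27}
So A ⊄ B.

No, A ⊄ B


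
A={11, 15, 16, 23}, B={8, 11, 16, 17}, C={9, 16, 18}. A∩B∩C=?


A ∩ B = {11, 16}
(A ∩ B) ∩ C = {16}

A ∩ B ∩ C = {16}


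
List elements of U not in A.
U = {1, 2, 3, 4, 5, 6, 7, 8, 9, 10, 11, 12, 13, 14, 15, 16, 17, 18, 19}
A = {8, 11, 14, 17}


Aᶜ = U \ A = elements in U but not in A
U = {1, 2, 3, 4, 5, 6, 7, 8, 9, 10, 11, 12, 13, 14, 15, 16, 17, 18, 19}
A = {8, 11, 14, 17}
Aᶜ = {1, 2, 3, 4, 5, 6, 7, 9, 10, 12, 13, 15, 16, 18, 19}

Aᶜ = {1, 2, 3, 4, 5, 6, 7, 9, 10, 12, 13, 15, 16, 18, 19}


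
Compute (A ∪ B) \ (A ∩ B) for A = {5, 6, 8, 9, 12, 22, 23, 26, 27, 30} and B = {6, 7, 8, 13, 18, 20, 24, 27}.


A △ B = (A \ B) ∪ (B \ A) = elements in exactly one of A or B
A \ B = {5, 9, 12, 22, 23, 26, 30}
B \ A = {7, 13, 18, 20, 24}
A △ B = {5, 7, 9, 12, 13, 18, 20, 22, 23, 24, 26, 30}

A △ B = {5, 7, 9, 12, 13, 18, 20, 22, 23, 24, 26, 30}


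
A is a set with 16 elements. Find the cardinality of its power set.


Number of subsets = 2^n
= 2^16
= 65536

|P(A)| = 65536


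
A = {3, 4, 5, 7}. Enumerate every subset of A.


|A| = 4, so |P(A)| = 2^4 = 16
Enumerate subsets by cardinality (0 to 4):
∅, {3}, {4}, {5}, {7}, {3, 4}, {3, 5}, {3, 7}, {4, 5}, {4, 7}, {5, 7}, {3, 4, 5}, {3, 4, 7}, {3, 5, 7}, {4, 5, 7}, {3, 4, 5, 7}

P(A) has 16 subsets: ∅, {3}, {4}, {5}, {7}, {3, 4}, {3, 5}, {3, 7}, {4, 5}, {4, 7}, {5, 7}, {3, 4, 5}, {3, 4, 7}, {3, 5, 7}, {4, 5, 7}, {3, 4, 5, 7}


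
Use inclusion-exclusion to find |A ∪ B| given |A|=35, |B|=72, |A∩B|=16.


|A ∪ B| = |A| + |B| - |A ∩ B|
= 35 + 72 - 16
= 91

|A ∪ B| = 91


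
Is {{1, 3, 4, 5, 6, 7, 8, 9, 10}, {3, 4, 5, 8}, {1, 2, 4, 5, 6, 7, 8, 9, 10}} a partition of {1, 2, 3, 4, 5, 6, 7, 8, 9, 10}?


A partition requires: (1) non-empty parts, (2) pairwise disjoint, (3) union = U
Parts: {1, 3, 4, 5, 6, 7, 8, 9, 10}, {3, 4, 5, 8}, {1, 2, 4, 5, 6, 7, 8, 9, 10}
Union of parts: {1, 2, 3, 4, 5, 6, 7, 8, 9, 10}
U = {1, 2, 3, 4, 5, 6, 7, 8, 9, 10}
All non-empty? True
Pairwise disjoint? False
Covers U? True

No, not a valid partition


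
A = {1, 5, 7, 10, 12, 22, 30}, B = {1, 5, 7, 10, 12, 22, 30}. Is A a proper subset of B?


A ⊂ B requires: A ⊆ B AND A ≠ B.
A ⊆ B? Yes
A = B? Yes
A = B, so A is not a PROPER subset.

No, A is not a proper subset of B


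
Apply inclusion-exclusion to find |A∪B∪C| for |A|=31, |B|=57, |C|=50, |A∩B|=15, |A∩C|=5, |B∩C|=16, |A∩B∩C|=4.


|A∪B∪C| = |A|+|B|+|C| - |A∩B|-|A∩C|-|B∩C| + |A∩B∩C|
= 31+57+50 - 15-5-16 + 4
= 138 - 36 + 4
= 106

|A ∪ B ∪ C| = 106


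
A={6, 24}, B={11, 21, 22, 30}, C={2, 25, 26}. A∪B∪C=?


A ∪ B = {6, 11, 21, 22, 24, 30}
(A ∪ B) ∪ C = {2, 6, 11, 21, 22, 24, 25, 26, 30}

A ∪ B ∪ C = {2, 6, 11, 21, 22, 24, 25, 26, 30}


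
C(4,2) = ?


C(n,k) = n! / (k!(n-k)!)
C(4,2) = 4! / (2!2!)
= 6

C(4,2) = 6


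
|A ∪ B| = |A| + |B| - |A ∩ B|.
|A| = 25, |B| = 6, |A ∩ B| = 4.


|A ∪ B| = |A| + |B| - |A ∩ B|
= 25 + 6 - 4
= 27

|A ∪ B| = 27


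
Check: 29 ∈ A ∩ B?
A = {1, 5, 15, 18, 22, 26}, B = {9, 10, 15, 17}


A = {1, 5, 15, 18, 22, 26}, B = {9, 10, 15, 17}
A ∩ B = elements in both A and B
A ∩ B = {15}
Checking if 29 ∈ A ∩ B
29 is not in A ∩ B → False

29 ∉ A ∩ B


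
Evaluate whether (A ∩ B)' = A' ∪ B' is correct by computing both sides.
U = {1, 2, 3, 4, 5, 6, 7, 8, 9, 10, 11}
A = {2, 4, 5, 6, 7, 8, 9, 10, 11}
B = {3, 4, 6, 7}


LHS: A ∩ B = {4, 6, 7}
(A ∩ B)' = U \ (A ∩ B) = {1, 2, 3, 5, 8, 9, 10, 11}
A' = {1, 3}, B' = {1, 2, 5, 8, 9, 10, 11}
Claimed RHS: A' ∪ B' = {1, 2, 3, 5, 8, 9, 10, 11}
Identity is VALID: LHS = RHS = {1, 2, 3, 5, 8, 9, 10, 11} ✓

Identity is valid. (A ∩ B)' = A' ∪ B' = {1, 2, 3, 5, 8, 9, 10, 11}


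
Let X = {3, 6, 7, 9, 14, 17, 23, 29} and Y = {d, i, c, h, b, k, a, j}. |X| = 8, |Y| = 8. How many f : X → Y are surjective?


n = |X| = 8, k = |Y| = 8. Surjections via inclusion-exclusion:
S(n,k) = Σ(-1)^i × C(k,i) × (k-i)^n, i=0 to k
i=0: (-1)^0×C(8,0)×8^8 = 16777216
i=1: (-1)^1×C(8,1)×7^8 = -46118408
i=2: (-1)^2×C(8,2)×6^8 = 47029248
i=3: (-1)^3×C(8,3)×5^8 = -21875000
i=4: (-1)^4×C(8,4)×4^8 = 4587520
i=5: (-1)^5×C(8,5)×3^8 = -367416
i=6: (-1)^6×C(8,6)×2^8 = 7168
i=7: (-1)^7×C(8,7)×1^8 = -8
i=8: (-1)^8×C(8,8)×0^8 = 0
Total = 40320

Number of surjections = 40320


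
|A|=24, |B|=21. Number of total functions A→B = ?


Each of |A| = 24 inputs maps to any of |B| = 21 outputs.
# functions = |B|^|A| = 21^24
= 54108198377272584130510593262881

Number of functions = 54108198377272584130510593262881


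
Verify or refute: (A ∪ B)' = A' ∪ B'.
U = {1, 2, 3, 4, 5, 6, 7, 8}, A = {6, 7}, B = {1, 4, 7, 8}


LHS: A ∪ B = {1, 4, 6, 7, 8}
(A ∪ B)' = U \ (A ∪ B) = {2, 3, 5}
A' = {1, 2, 3, 4, 5, 8}, B' = {2, 3, 5, 6}
Claimed RHS: A' ∪ B' = {1, 2, 3, 4, 5, 6, 8}
Identity is INVALID: LHS = {2, 3, 5} but the RHS claimed here equals {1, 2, 3, 4, 5, 6, 8}. The correct form is (A ∪ B)' = A' ∩ B'.

Identity is invalid: (A ∪ B)' = {2, 3, 5} but A' ∪ B' = {1, 2, 3, 4, 5, 6, 8}. The correct De Morgan law is (A ∪ B)' = A' ∩ B'.


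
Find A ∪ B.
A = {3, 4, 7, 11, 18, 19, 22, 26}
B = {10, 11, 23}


A ∪ B = all elements in A or B (or both)
A = {3, 4, 7, 11, 18, 19, 22, 26}
B = {10, 11, 23}
A ∪ B = {3, 4, 7, 10, 11, 18, 19, 22, 23, 26}

A ∪ B = {3, 4, 7, 10, 11, 18, 19, 22, 23, 26}


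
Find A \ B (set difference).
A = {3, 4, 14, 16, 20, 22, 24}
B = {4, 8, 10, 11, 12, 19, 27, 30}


A \ B = elements in A but not in B
A = {3, 4, 14, 16, 20, 22, 24}
B = {4, 8, 10, 11, 12, 19, 27, 30}
Remove from A any elements in B
A \ B = {3, 14, 16, 20, 22, 24}

A \ B = {3, 14, 16, 20, 22, 24}


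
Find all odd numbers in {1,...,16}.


Checking each candidate:
Condition: odd numbers in {1,...,16}
Result = {1, 3, 5, 7, 9, 11, 13, 15}

{1, 3, 5, 7, 9, 11, 13, 15}


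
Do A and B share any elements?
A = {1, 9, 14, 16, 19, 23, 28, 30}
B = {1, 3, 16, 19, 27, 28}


Disjoint means A ∩ B = ∅.
A ∩ B = {1, 16, 19, 28}
A ∩ B ≠ ∅, so A and B are NOT disjoint.

Yes — A and B share the element(s) of A ∩ B = {1, 16, 19, 28}, so they are not disjoint


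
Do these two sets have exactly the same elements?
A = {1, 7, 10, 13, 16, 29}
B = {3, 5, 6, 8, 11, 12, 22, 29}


Two sets are equal iff they have exactly the same elements.
A = {1, 7, 10, 13, 16, 29}
B = {3, 5, 6, 8, 11, 12, 22, 29}
Differences: {1, 3, 5, 6, 7, 8, 10, 11, 12, 13, 16, 22}
A ≠ B

No, A ≠ B


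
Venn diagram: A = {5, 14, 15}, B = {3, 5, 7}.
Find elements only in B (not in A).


A = {5, 14, 15}
B = {3, 5, 7}
Region: only in B (not in A)
Elements: {3, 7}

Elements only in B (not in A): {3, 7}


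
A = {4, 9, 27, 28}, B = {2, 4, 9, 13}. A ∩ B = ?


A ∩ B = elements in both A and B
A = {4, 9, 27, 28}
B = {2, 4, 9, 13}
A ∩ B = {4, 9}

A ∩ B = {4, 9}


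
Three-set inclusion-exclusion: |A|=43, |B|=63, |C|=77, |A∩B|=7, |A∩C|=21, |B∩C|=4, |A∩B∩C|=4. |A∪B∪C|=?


|A∪B∪C| = |A|+|B|+|C| - |A∩B|-|A∩C|-|B∩C| + |A∩B∩C|
= 43+63+77 - 7-21-4 + 4
= 183 - 32 + 4
= 155

|A ∪ B ∪ C| = 155


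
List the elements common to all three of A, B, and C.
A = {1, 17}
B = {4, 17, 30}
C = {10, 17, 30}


A ∩ B = {17}
(A ∩ B) ∩ C = {17}

A ∩ B ∩ C = {17}


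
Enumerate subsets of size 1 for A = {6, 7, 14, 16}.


|A| = 4, so A has C(4,1) = 4 subsets of size 1.
Enumerate by choosing 1 elements from A at a time:
{6}, {7}, {14}, {16}

1-element subsets (4 total): {6}, {7}, {14}, {16}


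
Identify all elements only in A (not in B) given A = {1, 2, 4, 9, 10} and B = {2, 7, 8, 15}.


A = {1, 2, 4, 9, 10}
B = {2, 7, 8, 15}
Region: only in A (not in B)
Elements: {1, 4, 9, 10}

Elements only in A (not in B): {1, 4, 9, 10}


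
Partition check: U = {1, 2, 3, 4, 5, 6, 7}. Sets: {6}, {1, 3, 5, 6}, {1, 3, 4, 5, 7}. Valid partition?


A partition requires: (1) non-empty parts, (2) pairwise disjoint, (3) union = U
Parts: {6}, {1, 3, 5, 6}, {1, 3, 4, 5, 7}
Union of parts: {1, 3, 4, 5, 6, 7}
U = {1, 2, 3, 4, 5, 6, 7}
All non-empty? True
Pairwise disjoint? False
Covers U? False

No, not a valid partition


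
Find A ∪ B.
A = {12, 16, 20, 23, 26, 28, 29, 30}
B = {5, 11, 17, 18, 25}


A ∪ B = all elements in A or B (or both)
A = {12, 16, 20, 23, 26, 28, 29, 30}
B = {5, 11, 17, 18, 25}
A ∪ B = {5, 11, 12, 16, 17, 18, 20, 23, 25, 26, 28, 29, 30}

A ∪ B = {5, 11, 12, 16, 17, 18, 20, 23, 25, 26, 28, 29, 30}


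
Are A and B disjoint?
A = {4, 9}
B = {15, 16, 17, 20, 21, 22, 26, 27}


Disjoint means A ∩ B = ∅.
A ∩ B = ∅
A ∩ B = ∅, so A and B are disjoint.

Yes, A and B are disjoint


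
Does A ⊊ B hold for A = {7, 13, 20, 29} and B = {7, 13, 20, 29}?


A ⊂ B requires: A ⊆ B AND A ≠ B.
A ⊆ B? Yes
A = B? Yes
A = B, so A is not a PROPER subset.

No, A is not a proper subset of B


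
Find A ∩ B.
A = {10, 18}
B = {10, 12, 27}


A ∩ B = elements in both A and B
A = {10, 18}
B = {10, 12, 27}
A ∩ B = {10}

A ∩ B = {10}


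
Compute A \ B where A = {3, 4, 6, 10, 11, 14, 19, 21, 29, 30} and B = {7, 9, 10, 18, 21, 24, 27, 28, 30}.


A \ B = elements in A but not in B
A = {3, 4, 6, 10, 11, 14, 19, 21, 29, 30}
B = {7, 9, 10, 18, 21, 24, 27, 28, 30}
Remove from A any elements in B
A \ B = {3, 4, 6, 11, 14, 19, 29}

A \ B = {3, 4, 6, 11, 14, 19, 29}


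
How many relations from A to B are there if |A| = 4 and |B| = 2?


A relation from A to B is any subset of A × B.
|A × B| = 4 × 2 = 8
# relations = 2^|A × B| = 2^8 = 256

Number of relations = 256


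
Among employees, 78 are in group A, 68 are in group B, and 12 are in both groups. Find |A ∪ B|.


|A ∪ B| = |A| + |B| - |A ∩ B|
= 78 + 68 - 12
= 134

|A ∪ B| = 134


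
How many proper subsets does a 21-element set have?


Total subsets = 2^n = 2^21 = 2097152
Proper subsets exclude the set itself: 2^n - 1
= 2097152 - 1
= 2097151

Number of proper subsets = 2097151


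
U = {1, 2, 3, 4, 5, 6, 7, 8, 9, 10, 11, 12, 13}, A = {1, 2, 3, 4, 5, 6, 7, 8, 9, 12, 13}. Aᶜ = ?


Aᶜ = U \ A = elements in U but not in A
U = {1, 2, 3, 4, 5, 6, 7, 8, 9, 10, 11, 12, 13}
A = {1, 2, 3, 4, 5, 6, 7, 8, 9, 12, 13}
Aᶜ = {10, 11}

Aᶜ = {10, 11}


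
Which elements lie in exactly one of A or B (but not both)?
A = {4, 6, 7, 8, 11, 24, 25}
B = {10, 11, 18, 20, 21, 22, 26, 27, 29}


A △ B = (A \ B) ∪ (B \ A) = elements in exactly one of A or B
A \ B = {4, 6, 7, 8, 24, 25}
B \ A = {10, 18, 20, 21, 22, 26, 27, 29}
A △ B = {4, 6, 7, 8, 10, 18, 20, 21, 22, 24, 25, 26, 27, 29}

A △ B = {4, 6, 7, 8, 10, 18, 20, 21, 22, 24, 25, 26, 27, 29}


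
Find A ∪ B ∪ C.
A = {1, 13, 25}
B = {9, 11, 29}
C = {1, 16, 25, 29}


A ∪ B = {1, 9, 11, 13, 25, 29}
(A ∪ B) ∪ C = {1, 9, 11, 13, 16, 25, 29}

A ∪ B ∪ C = {1, 9, 11, 13, 16, 25, 29}


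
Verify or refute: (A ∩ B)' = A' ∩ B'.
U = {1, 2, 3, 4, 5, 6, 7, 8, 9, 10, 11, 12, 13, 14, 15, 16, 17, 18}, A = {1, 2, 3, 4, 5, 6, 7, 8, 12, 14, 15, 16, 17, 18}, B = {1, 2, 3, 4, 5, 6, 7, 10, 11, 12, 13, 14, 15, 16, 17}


LHS: A ∩ B = {1, 2, 3, 4, 5, 6, 7, 12, 14, 15, 16, 17}
(A ∩ B)' = U \ (A ∩ B) = {8, 9, 10, 11, 13, 18}
A' = {9, 10, 11, 13}, B' = {8, 9, 18}
Claimed RHS: A' ∩ B' = {9}
Identity is INVALID: LHS = {8, 9, 10, 11, 13, 18} but the RHS claimed here equals {9}. The correct form is (A ∩ B)' = A' ∪ B'.

Identity is invalid: (A ∩ B)' = {8, 9, 10, 11, 13, 18} but A' ∩ B' = {9}. The correct De Morgan law is (A ∩ B)' = A' ∪ B'.


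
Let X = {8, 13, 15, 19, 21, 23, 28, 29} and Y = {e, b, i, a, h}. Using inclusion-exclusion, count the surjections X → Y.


n = |X| = 8, k = |Y| = 5. Surjections via inclusion-exclusion:
S(n,k) = Σ(-1)^i × C(k,i) × (k-i)^n, i=0 to k
i=0: (-1)^0×C(5,0)×5^8 = 390625
i=1: (-1)^1×C(5,1)×4^8 = -327680
i=2: (-1)^2×C(5,2)×3^8 = 65610
i=3: (-1)^3×C(5,3)×2^8 = -2560
i=4: (-1)^4×C(5,4)×1^8 = 5
i=5: (-1)^5×C(5,5)×0^8 = 0
Total = 126000

Number of surjections = 126000


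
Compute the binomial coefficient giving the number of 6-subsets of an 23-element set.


C(n,k) = n! / (k!(n-k)!)
C(23,6) = 23! / (6!17!)
= 100947

C(23,6) = 100947


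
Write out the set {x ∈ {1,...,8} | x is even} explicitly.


Checking each candidate:
Condition: even numbers in {1,...,8}
Result = {2, 4, 6, 8}

{2, 4, 6, 8}


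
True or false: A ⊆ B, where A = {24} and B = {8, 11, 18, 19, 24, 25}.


A ⊆ B means every element of A is in B.
All elements of A are in B.
So A ⊆ B.

Yes, A ⊆ B


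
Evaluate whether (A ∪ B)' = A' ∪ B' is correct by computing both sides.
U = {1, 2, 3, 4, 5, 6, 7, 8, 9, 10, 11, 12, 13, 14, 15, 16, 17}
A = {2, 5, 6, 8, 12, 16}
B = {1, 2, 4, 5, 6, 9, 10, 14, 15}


LHS: A ∪ B = {1, 2, 4, 5, 6, 8, 9, 10, 12, 14, 15, 16}
(A ∪ B)' = U \ (A ∪ B) = {3, 7, 11, 13, 17}
A' = {1, 3, 4, 7, 9, 10, 11, 13, 14, 15, 17}, B' = {3, 7, 8, 11, 12, 13, 16, 17}
Claimed RHS: A' ∪ B' = {1, 3, 4, 7, 8, 9, 10, 11, 12, 13, 14, 15, 16, 17}
Identity is INVALID: LHS = {3, 7, 11, 13, 17} but the RHS claimed here equals {1, 3, 4, 7, 8, 9, 10, 11, 12, 13, 14, 15, 16, 17}. The correct form is (A ∪ B)' = A' ∩ B'.

Identity is invalid: (A ∪ B)' = {3, 7, 11, 13, 17} but A' ∪ B' = {1, 3, 4, 7, 8, 9, 10, 11, 12, 13, 14, 15, 16, 17}. The correct De Morgan law is (A ∪ B)' = A' ∩ B'.


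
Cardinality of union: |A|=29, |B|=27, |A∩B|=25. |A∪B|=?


|A ∪ B| = |A| + |B| - |A ∩ B|
= 29 + 27 - 25
= 31

|A ∪ B| = 31


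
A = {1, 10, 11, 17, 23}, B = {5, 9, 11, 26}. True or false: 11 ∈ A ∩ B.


A = {1, 10, 11, 17, 23}, B = {5, 9, 11, 26}
A ∩ B = elements in both A and B
A ∩ B = {11}
Checking if 11 ∈ A ∩ B
11 is in A ∩ B → True

11 ∈ A ∩ B


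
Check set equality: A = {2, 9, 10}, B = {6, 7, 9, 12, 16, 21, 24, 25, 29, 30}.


Two sets are equal iff they have exactly the same elements.
A = {2, 9, 10}
B = {6, 7, 9, 12, 16, 21, 24, 25, 29, 30}
Differences: {2, 6, 7, 10, 12, 16, 21, 24, 25, 29, 30}
A ≠ B

No, A ≠ B


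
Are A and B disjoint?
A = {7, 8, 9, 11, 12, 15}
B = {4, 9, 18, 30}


Disjoint means A ∩ B = ∅.
A ∩ B = {9}
A ∩ B ≠ ∅, so A and B are NOT disjoint.

No, A and B are not disjoint (A ∩ B = {9})


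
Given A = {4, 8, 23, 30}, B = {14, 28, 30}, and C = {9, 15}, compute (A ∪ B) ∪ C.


A ∪ B = {4, 8, 14, 23, 28, 30}
(A ∪ B) ∪ C = {4, 8, 9, 14, 15, 23, 28, 30}

A ∪ B ∪ C = {4, 8, 9, 14, 15, 23, 28, 30}


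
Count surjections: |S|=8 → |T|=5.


n = |S| = 8, k = |T| = 5. Surjections via inclusion-exclusion:
S(n,k) = Σ(-1)^i × C(k,i) × (k-i)^n, i=0 to k
i=0: (-1)^0×C(5,0)×5^8 = 390625
i=1: (-1)^1×C(5,1)×4^8 = -327680
i=2: (-1)^2×C(5,2)×3^8 = 65610
i=3: (-1)^3×C(5,3)×2^8 = -2560
i=4: (-1)^4×C(5,4)×1^8 = 5
i=5: (-1)^5×C(5,5)×0^8 = 0
Total = 126000

Number of surjections = 126000


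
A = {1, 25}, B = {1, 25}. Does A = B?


Two sets are equal iff they have exactly the same elements.
A = {1, 25}
B = {1, 25}
Same elements → A = B

Yes, A = B


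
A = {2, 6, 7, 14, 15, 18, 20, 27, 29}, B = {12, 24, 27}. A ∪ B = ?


A ∪ B = all elements in A or B (or both)
A = {2, 6, 7, 14, 15, 18, 20, 27, 29}
B = {12, 24, 27}
A ∪ B = {2, 6, 7, 12, 14, 15, 18, 20, 24, 27, 29}

A ∪ B = {2, 6, 7, 12, 14, 15, 18, 20, 24, 27, 29}


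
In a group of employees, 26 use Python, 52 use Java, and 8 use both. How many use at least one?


|A ∪ B| = |A| + |B| - |A ∩ B|
= 26 + 52 - 8
= 70

|A ∪ B| = 70


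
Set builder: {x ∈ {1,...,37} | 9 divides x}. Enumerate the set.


Checking each candidate:
Condition: multiples of 9 in {1,...,37}
Result = {9, 18, 27, 36}

{9, 18, 27, 36}


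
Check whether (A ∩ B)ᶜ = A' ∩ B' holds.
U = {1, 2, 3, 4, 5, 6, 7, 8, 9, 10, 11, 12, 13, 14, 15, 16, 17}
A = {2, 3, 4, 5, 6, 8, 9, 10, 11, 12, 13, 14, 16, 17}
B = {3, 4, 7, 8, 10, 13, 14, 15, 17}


LHS: A ∩ B = {3, 4, 8, 10, 13, 14, 17}
(A ∩ B)' = U \ (A ∩ B) = {1, 2, 5, 6, 7, 9, 11, 12, 15, 16}
A' = {1, 7, 15}, B' = {1, 2, 5, 6, 9, 11, 12, 16}
Claimed RHS: A' ∩ B' = {1}
Identity is INVALID: LHS = {1, 2, 5, 6, 7, 9, 11, 12, 15, 16} but the RHS claimed here equals {1}. The correct form is (A ∩ B)' = A' ∪ B'.

Identity is invalid: (A ∩ B)' = {1, 2, 5, 6, 7, 9, 11, 12, 15, 16} but A' ∩ B' = {1}. The correct De Morgan law is (A ∩ B)' = A' ∪ B'.


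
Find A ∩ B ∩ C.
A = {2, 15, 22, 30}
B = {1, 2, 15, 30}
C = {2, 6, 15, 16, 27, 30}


A ∩ B = {2, 15, 30}
(A ∩ B) ∩ C = {2, 15, 30}

A ∩ B ∩ C = {2, 15, 30}


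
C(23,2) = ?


C(n,k) = n! / (k!(n-k)!)
C(23,2) = 23! / (2!21!)
= 253

C(23,2) = 253


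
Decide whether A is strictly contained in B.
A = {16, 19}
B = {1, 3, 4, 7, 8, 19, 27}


A ⊂ B requires: A ⊆ B AND A ≠ B.
A ⊆ B? No
A ⊄ B, so A is not a proper subset.

No, A is not a proper subset of B


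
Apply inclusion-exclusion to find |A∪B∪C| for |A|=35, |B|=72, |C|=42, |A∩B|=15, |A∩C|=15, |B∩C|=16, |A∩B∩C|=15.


|A∪B∪C| = |A|+|B|+|C| - |A∩B|-|A∩C|-|B∩C| + |A∩B∩C|
= 35+72+42 - 15-15-16 + 15
= 149 - 46 + 15
= 118

|A ∪ B ∪ C| = 118


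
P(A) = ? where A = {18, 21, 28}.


|A| = 3, so |P(A)| = 2^3 = 8
Enumerate subsets by cardinality (0 to 3):
∅, {18}, {21}, {28}, {18, 21}, {18, 28}, {21, 28}, {18, 21, 28}

P(A) has 8 subsets: ∅, {18}, {21}, {28}, {18, 21}, {18, 28}, {21, 28}, {18, 21, 28}


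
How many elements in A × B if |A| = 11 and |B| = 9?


|A × B| = |A| × |B|
= 11 × 9
= 99

|A × B| = 99


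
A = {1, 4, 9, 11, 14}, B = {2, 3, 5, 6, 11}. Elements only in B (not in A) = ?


A = {1, 4, 9, 11, 14}
B = {2, 3, 5, 6, 11}
Region: only in B (not in A)
Elements: {2, 3, 5, 6}

Elements only in B (not in A): {2, 3, 5, 6}


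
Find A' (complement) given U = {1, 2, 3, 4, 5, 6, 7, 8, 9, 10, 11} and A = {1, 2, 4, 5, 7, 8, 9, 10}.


Aᶜ = U \ A = elements in U but not in A
U = {1, 2, 3, 4, 5, 6, 7, 8, 9, 10, 11}
A = {1, 2, 4, 5, 7, 8, 9, 10}
Aᶜ = {3, 6, 11}

Aᶜ = {3, 6, 11}


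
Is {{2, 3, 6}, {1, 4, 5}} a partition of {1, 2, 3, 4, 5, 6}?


A partition requires: (1) non-empty parts, (2) pairwise disjoint, (3) union = U
Parts: {2, 3, 6}, {1, 4, 5}
Union of parts: {1, 2, 3, 4, 5, 6}
U = {1, 2, 3, 4, 5, 6}
All non-empty? True
Pairwise disjoint? True
Covers U? True

Yes, valid partition


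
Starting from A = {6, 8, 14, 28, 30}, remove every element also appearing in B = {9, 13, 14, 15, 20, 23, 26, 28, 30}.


A \ B = elements in A but not in B
A = {6, 8, 14, 28, 30}
B = {9, 13, 14, 15, 20, 23, 26, 28, 30}
Remove from A any elements in B
A \ B = {6, 8}

A \ B = {6, 8}


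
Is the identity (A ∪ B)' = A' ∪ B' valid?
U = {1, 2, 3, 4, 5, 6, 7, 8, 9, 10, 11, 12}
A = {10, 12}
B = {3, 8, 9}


LHS: A ∪ B = {3, 8, 9, 10, 12}
(A ∪ B)' = U \ (A ∪ B) = {1, 2, 4, 5, 6, 7, 11}
A' = {1, 2, 3, 4, 5, 6, 7, 8, 9, 11}, B' = {1, 2, 4, 5, 6, 7, 10, 11, 12}
Claimed RHS: A' ∪ B' = {1, 2, 3, 4, 5, 6, 7, 8, 9, 10, 11, 12}
Identity is INVALID: LHS = {1, 2, 4, 5, 6, 7, 11} but the RHS claimed here equals {1, 2, 3, 4, 5, 6, 7, 8, 9, 10, 11, 12}. The correct form is (A ∪ B)' = A' ∩ B'.

Identity is invalid: (A ∪ B)' = {1, 2, 4, 5, 6, 7, 11} but A' ∪ B' = {1, 2, 3, 4, 5, 6, 7, 8, 9, 10, 11, 12}. The correct De Morgan law is (A ∪ B)' = A' ∩ B'.


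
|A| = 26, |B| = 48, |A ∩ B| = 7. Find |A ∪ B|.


|A ∪ B| = |A| + |B| - |A ∩ B|
= 26 + 48 - 7
= 67

|A ∪ B| = 67


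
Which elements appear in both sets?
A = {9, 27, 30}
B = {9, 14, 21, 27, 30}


A ∩ B = elements in both A and B
A = {9, 27, 30}
B = {9, 14, 21, 27, 30}
A ∩ B = {9, 27, 30}

A ∩ B = {9, 27, 30}


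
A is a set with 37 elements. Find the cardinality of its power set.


Number of subsets = 2^n
= 2^37
= 137438953472

|P(A)| = 137438953472


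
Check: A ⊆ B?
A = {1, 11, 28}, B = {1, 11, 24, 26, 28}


A ⊆ B means every element of A is in B.
All elements of A are in B.
So A ⊆ B.

Yes, A ⊆ B


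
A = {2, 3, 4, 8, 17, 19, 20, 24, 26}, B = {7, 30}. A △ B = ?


A △ B = (A \ B) ∪ (B \ A) = elements in exactly one of A or B
A \ B = {2, 3, 4, 8, 17, 19, 20, 24, 26}
B \ A = {7, 30}
A △ B = {2, 3, 4, 7, 8, 17, 19, 20, 24, 26, 30}

A △ B = {2, 3, 4, 7, 8, 17, 19, 20, 24, 26, 30}


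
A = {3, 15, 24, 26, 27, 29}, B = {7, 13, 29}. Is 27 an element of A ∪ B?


A = {3, 15, 24, 26, 27, 29}, B = {7, 13, 29}
A ∪ B = all elements in A or B
A ∪ B = {3, 7, 13, 15, 24, 26, 27, 29}
Checking if 27 ∈ A ∪ B
27 is in A ∪ B → True

27 ∈ A ∪ B


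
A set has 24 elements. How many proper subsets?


Total subsets = 2^n = 2^24 = 16777216
Proper subsets exclude the set itself: 2^n - 1
= 16777216 - 1
= 16777215

Number of proper subsets = 16777215


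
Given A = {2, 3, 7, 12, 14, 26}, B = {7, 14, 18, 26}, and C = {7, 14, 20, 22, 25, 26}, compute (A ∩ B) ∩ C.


A ∩ B = {7, 14, 26}
(A ∩ B) ∩ C = {7, 14, 26}

A ∩ B ∩ C = {7, 14, 26}


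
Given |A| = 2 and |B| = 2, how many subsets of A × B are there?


A relation from A to B is any subset of A × B.
|A × B| = 2 × 2 = 4
# relations = 2^|A × B| = 2^4 = 16

Number of relations = 16


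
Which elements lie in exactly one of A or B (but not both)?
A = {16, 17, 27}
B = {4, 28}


A △ B = (A \ B) ∪ (B \ A) = elements in exactly one of A or B
A \ B = {16, 17, 27}
B \ A = {4, 28}
A △ B = {4, 16, 17, 27, 28}

A △ B = {4, 16, 17, 27, 28}


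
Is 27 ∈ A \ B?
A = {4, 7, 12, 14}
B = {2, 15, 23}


A = {4, 7, 12, 14}, B = {2, 15, 23}
A \ B = elements in A but not in B
A \ B = {4, 7, 12, 14}
Checking if 27 ∈ A \ B
27 is not in A \ B → False

27 ∉ A \ B


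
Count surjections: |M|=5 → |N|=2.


n = |M| = 5, k = |N| = 2. Surjections via inclusion-exclusion:
S(n,k) = Σ(-1)^i × C(k,i) × (k-i)^n, i=0 to k
i=0: (-1)^0×C(2,0)×2^5 = 32
i=1: (-1)^1×C(2,1)×1^5 = -2
i=2: (-1)^2×C(2,2)×0^5 = 0
Total = 30

Number of surjections = 30


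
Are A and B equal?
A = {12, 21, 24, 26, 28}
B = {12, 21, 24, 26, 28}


Two sets are equal iff they have exactly the same elements.
A = {12, 21, 24, 26, 28}
B = {12, 21, 24, 26, 28}
Same elements → A = B

Yes, A = B


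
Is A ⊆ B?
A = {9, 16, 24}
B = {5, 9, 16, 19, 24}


A ⊆ B means every element of A is in B.
All elements of A are in B.
So A ⊆ B.

Yes, A ⊆ B


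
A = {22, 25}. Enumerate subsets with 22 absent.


A subset of A that omits 22 is a subset of A \ {22}, so there are 2^(n-1) = 2^1 = 2 of them.
Subsets excluding 22: ∅, {25}

Subsets excluding 22 (2 total): ∅, {25}


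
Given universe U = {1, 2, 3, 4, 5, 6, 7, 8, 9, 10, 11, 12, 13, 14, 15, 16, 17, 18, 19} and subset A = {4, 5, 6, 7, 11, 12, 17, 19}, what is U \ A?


Aᶜ = U \ A = elements in U but not in A
U = {1, 2, 3, 4, 5, 6, 7, 8, 9, 10, 11, 12, 13, 14, 15, 16, 17, 18, 19}
A = {4, 5, 6, 7, 11, 12, 17, 19}
Aᶜ = {1, 2, 3, 8, 9, 10, 13, 14, 15, 16, 18}

Aᶜ = {1, 2, 3, 8, 9, 10, 13, 14, 15, 16, 18}


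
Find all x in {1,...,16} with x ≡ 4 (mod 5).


Checking each candidate:
Condition: x in {1,...,16} with x ≡ 4 (mod 5)
Result = {4, 9, 14}

{4, 9, 14}


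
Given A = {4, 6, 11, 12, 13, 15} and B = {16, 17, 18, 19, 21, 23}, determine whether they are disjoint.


Disjoint means A ∩ B = ∅.
A ∩ B = ∅
A ∩ B = ∅, so A and B are disjoint.

Yes, A and B are disjoint


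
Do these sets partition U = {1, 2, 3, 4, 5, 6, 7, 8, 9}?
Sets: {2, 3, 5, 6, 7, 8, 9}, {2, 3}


A partition requires: (1) non-empty parts, (2) pairwise disjoint, (3) union = U
Parts: {2, 3, 5, 6, 7, 8, 9}, {2, 3}
Union of parts: {2, 3, 5, 6, 7, 8, 9}
U = {1, 2, 3, 4, 5, 6, 7, 8, 9}
All non-empty? True
Pairwise disjoint? False
Covers U? False

No, not a valid partition


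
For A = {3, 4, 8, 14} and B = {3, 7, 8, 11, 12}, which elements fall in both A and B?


A = {3, 4, 8, 14}
B = {3, 7, 8, 11, 12}
Region: in both A and B
Elements: {3, 8}

Elements in both A and B: {3, 8}


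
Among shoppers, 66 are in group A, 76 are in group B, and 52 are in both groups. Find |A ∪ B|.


|A ∪ B| = |A| + |B| - |A ∩ B|
= 66 + 76 - 52
= 90

|A ∪ B| = 90
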